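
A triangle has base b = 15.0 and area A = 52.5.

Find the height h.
A = ½·b·h  ⇒  h = 2A/b = 2·52.5/15.0 = 105/15.0 ≈ 7

h = 7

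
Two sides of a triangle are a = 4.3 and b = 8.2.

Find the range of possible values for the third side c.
Triangle inequality: |a − b| < c < a + b
|a − b| = |4.3 − 8.2| = 3.9
a + b = 4.3 + 8.2 = 12.5

3.9 < c < 12.5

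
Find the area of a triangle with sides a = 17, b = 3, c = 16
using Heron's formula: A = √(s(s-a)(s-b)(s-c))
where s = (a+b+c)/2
s = (17 + 3 + 16)/2 = 36/2 = 18
s − a = 1, s − b = 15, s − c = 2
s(s−a)(s−b)(s−c) = 18·1·15·2 = 540
Area = √540 ≈ 23.2379

s = 18.0, Area = 23.24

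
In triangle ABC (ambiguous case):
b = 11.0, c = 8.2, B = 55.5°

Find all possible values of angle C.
b/sin(B) = c/sin(C)  ⇒  sin(C) = c·sin(B)/b = 8.2·sin(55.5°)/11.0
sin(55.5°) ≈ 0.824126
sin(C) ≈ 8.2·0.824126/11.0 ≈ 6.75783/11.0 ≈ 0.614349
Candidate 1: C₁ = arcsin(0.614349) ≈ 37.9046°  →  A = 180° − 55.5° − 37.9046° ≈ 86.5954° > 0, valid
Candidate 2: C₂ = 180° − C₁ ≈ 142.095°  →  A = 180° − 55.5° − 142.095° ≈ -17.5954° ≤ 0, not a valid triangle

C = 37.9° (one solution)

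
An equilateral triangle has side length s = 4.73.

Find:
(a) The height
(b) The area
(a) The height splits the triangle into two 30-60-90 halves: h = s·√3/2 = 4.73·1.73205/2 ≈ 8.1926/2 ≈ 4.0963
(b) Area = (√3/4)·s² = (√3/4)·4.73² = (√3/4)·22.3729 ≈ 0.433013·22.3729 ≈ 9.68775

Height = 4.096, Area = 9.688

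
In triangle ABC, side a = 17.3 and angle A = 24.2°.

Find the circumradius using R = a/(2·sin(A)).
R = a/(2·sin(A)) = 17.3/(2·sin(24.2°))
sin(24.2°) ≈ 0.409923
R ≈ 17.3/(2·0.409923) = 17.3/0.819846 ≈ 21.1015

R = 21.1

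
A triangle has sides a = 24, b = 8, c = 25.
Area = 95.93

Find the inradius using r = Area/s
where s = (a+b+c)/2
s = (24 + 8 + 25)/2 = 57/2 = 28.5
r = Area/s = 95.93/28.5 ≈ 3.36596

r = 3.366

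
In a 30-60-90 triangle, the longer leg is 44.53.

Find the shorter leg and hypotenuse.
In a 30-60-90 triangle the sides are in ratio 1 : √3 : 2, so short leg = long leg/√3 and hypotenuse = 2·(short leg).
Short leg = 44.53/√3 ≈ 44.53/1.73205 ≈ 25.7094
Hypotenuse = 2·25.7094 ≈ 51.4188

Short leg = 25.71, Hypotenuse = 51.42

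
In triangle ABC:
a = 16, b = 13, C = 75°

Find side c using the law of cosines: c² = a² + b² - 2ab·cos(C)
c² = 16² + 13² − 2·16·13·cos(75°)
cos(75°) ≈ 0.258819
c² ≈ 256 + 169 − 416·(0.258819) ≈ 425 − 107.669 ≈ 317.331
c ≈ √317.331 ≈ 17.8138

c = 17.81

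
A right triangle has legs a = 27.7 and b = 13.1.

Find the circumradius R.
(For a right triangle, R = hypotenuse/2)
Hypotenuse c = √(a² + b²) = √(767.29 + 171.61) = √938.9 ≈ 30.6415
R = c/2 ≈ 30.6415/2 ≈ 15.3207

R = 15.32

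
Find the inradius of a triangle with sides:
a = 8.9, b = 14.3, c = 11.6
r = Area/s where s is the semi-perimeter.
s = (8.9 + 14.3 + 11.6)/2 = 34.8/2 = 17.4
Area = √(s(s−a)(s−b)(s−c)) = √(17.4·8.5·3.1·5.8) ≈ √2659.24 ≈ 51.5678
r ≈ 51.5678/17.4 ≈ 2.96367

r = 2.964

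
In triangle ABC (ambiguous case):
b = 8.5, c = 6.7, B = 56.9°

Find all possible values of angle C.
b/sin(B) = c/sin(C)  ⇒  sin(C) = c·sin(B)/b = 6.7·sin(56.9°)/8.5
sin(56.9°) ≈ 0.837719
sin(C) ≈ 6.7·0.837719/8.5 ≈ 5.61272/8.5 ≈ 0.660319
Candidate 1: C₁ = arcsin(0.660319) ≈ 41.3242°  →  A = 180° − 56.9° − 41.3242° ≈ 81.7758° > 0, valid
Candidate 2: C₂ = 180° − C₁ ≈ 138.676°  →  A = 180° − 56.9° − 138.676° ≈ -15.5758° ≤ 0, not a valid triangle

C = 41.32° (one solution)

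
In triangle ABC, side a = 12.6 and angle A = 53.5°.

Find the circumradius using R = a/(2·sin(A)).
R = a/(2·sin(A)) = 12.6/(2·sin(53.5°))
sin(53.5°) ≈ 0.803857
R ≈ 12.6/(2·0.803857) = 12.6/1.60771 ≈ 7.83722

R = 7.837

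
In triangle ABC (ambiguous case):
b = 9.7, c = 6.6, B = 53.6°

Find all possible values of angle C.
b/sin(B) = c/sin(C)  ⇒  sin(C) = c·sin(B)/b = 6.6·sin(53.6°)/9.7
sin(53.6°) ≈ 0.804894
sin(C) ≈ 6.6·0.804894/9.7 ≈ 5.3123/9.7 ≈ 0.54766
Candidate 1: C₁ = arcsin(0.54766) ≈ 33.2066°  →  A = 180° − 53.6° − 33.2066° ≈ 93.1934° > 0, valid
Candidate 2: C₂ = 180° − C₁ ≈ 146.793°  →  A = 180° − 53.6° − 146.793° ≈ -20.3934° ≤ 0, not a valid triangle

C = 33.21° (one solution)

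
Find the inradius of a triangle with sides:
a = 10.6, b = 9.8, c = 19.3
r = Area/s where s is the semi-perimeter.
s = (10.6 + 9.8 + 19.3)/2 = 39.7/2 = 19.85
Area = √(s(s−a)(s−b)(s−c)) = √(19.85·9.25·10.05·0.55) ≈ √1014.92 ≈ 31.8578
r ≈ 31.8578/19.85 ≈ 1.60493

r = 1.605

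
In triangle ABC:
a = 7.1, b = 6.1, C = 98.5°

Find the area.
Two sides and the included angle (SAS): A = ½·a·b·sin(C) = ½·7.1·6.1·sin(98.5°)
sin(98.5°) ≈ 0.989016
A ≈ ½·43.31·0.989016 = 21.655·0.989016 ≈ 21.4171

Area = 21.42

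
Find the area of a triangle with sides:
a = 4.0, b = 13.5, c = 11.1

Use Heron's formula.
s = (4.0 + 13.5 + 11.1)/2 = 28.6/2 = 14.3
s − a = 10.3, s − b = 0.8, s − c = 3.2
s(s−a)(s−b)(s−c) = 14.3·10.3·0.8·3.2 ≈ 377.062
Area = √377.062 ≈ 19.4181

Area = 19.42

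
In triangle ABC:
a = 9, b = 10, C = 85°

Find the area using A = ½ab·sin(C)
A = ½·a·b·sin(C) = ½·9·10·sin(85°)
sin(85°) ≈ 0.996195
A ≈ ½·90·0.996195 = 45·0.996195 ≈ 44.8288

Area = 44.83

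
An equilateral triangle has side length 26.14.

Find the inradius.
r = Area/s with s the semi-perimeter.
Area = (√3/4)·26.14² = (√3/4)·683.2996 ≈ 0.433013·683.2996 ≈ 295.877
s = 3·26.14/2 = 39.21
r ≈ 295.877/39.21 ≈ 7.54597
(Equivalently r = side/(2√3) = 26.14/3.4641 ≈ 7.54597.)

r = 7.546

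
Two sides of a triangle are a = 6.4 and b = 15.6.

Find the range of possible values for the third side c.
Triangle inequality: |a − b| < c < a + b
|a − b| = |6.4 − 15.6| = 9.2
a + b = 6.4 + 15.6 = 22

9.2 < c < 22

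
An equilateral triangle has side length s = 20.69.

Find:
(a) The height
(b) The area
(a) The height splits the triangle into two 30-60-90 halves: h = s·√3/2 = 20.69·1.73205/2 ≈ 35.8361/2 ≈ 17.9181
(b) Area = (√3/4)·s² = (√3/4)·20.69² = (√3/4)·428.0761 ≈ 0.433013·428.0761 ≈ 185.362

Height = 17.92, Area = 185.4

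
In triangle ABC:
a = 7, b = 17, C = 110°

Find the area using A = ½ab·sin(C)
A = ½·a·b·sin(C) = ½·7·17·sin(110°)
sin(110°) ≈ 0.939693
A ≈ ½·119·0.939693 = 59.5·0.939693 ≈ 55.9117

Area = 55.91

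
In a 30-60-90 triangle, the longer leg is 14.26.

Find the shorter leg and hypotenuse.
In a 30-60-90 triangle the sides are in ratio 1 : √3 : 2, so short leg = long leg/√3 and hypotenuse = 2·(short leg).
Short leg = 14.26/√3 ≈ 14.26/1.73205 ≈ 8.23301
Hypotenuse = 2·8.23301 ≈ 16.466

Short leg = 8.233, Hypotenuse = 16.47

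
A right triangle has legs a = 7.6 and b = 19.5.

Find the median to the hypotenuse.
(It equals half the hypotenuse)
Hypotenuse c = √(a² + b²) = √(57.76 + 380.25) = √438.01 ≈ 20.9287
Median to hypotenuse = c/2 ≈ 20.9287/2 ≈ 10.4643

Median = 10.46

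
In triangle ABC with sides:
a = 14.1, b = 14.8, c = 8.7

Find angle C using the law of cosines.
c² = a² + b² − 2ab·cos(C)  ⇒  cos(C) = (a² + b² − c²)/(2ab)
cos(C) = (14.1² + 14.8² − 8.7²)/(2·14.1·14.8) = (198.81 + 219.04 − 75.69)/417.36 = 342.16/417.36 ≈ 0.81982
C = arccos(0.81982) ≈ 34.9332°

C = 34.93°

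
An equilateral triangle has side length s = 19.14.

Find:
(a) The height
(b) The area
(a) The height splits the triangle into two 30-60-90 halves: h = s·√3/2 = 19.14·1.73205/2 ≈ 33.1515/2 ≈ 16.5757
(b) Area = (√3/4)·s² = (√3/4)·19.14² = (√3/4)·366.3396 ≈ 0.433013·366.3396 ≈ 158.63

Height = 16.58, Area = 158.6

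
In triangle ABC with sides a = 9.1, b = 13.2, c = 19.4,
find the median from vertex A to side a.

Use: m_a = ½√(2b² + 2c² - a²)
m_a = ½√(2·13.2² + 2·19.4² − 9.1²) = ½√(2·174.24 + 2·376.36 − 82.81) = ½√(348.48 + 752.72 − 82.81) = ½√1018.39
√1018.39 ≈ 31.9122, so m_a ≈ 15.9561

m_a = 15.96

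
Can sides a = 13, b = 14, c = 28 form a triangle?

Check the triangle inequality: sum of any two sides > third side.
a + b vs c: 13 + 14 = 27 ≤ 28  ✗
a + c vs b: 13 + 28 = 41 > 14  ✓
b + c vs a: 14 + 28 = 42 > 13  ✓

No: 13 + 14 = 27 is not > 28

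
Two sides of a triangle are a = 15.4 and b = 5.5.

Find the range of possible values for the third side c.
Triangle inequality: |a − b| < c < a + b
|a − b| = |15.4 − 5.5| = 9.9
a + b = 15.4 + 5.5 = 20.9

9.9 < c < 20.9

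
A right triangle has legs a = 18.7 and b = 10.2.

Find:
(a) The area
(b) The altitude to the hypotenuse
(a) The legs are perpendicular, so Area = ½·a·b = ½·18.7·10.2 = ½·190.74 = 95.37
(b) Hypotenuse c = √(a² + b²) = √(349.69 + 104.04) = √453.73 ≈ 21.3009
    Area = ½·c·h_c  ⇒  h_c = 2·Area/c = 190.74/21.3009 ≈ 8.95453

Area = 95.37, h_c = 8.955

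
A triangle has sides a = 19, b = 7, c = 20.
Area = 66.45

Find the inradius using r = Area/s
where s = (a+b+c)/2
s = (19 + 7 + 20)/2 = 46/2 = 23
r = Area/s = 66.45/23 ≈ 2.88913

r = 2.889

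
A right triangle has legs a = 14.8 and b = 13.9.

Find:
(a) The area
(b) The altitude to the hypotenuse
(a) The legs are perpendicular, so Area = ½·a·b = ½·14.8·13.9 = ½·205.72 = 102.86
(b) Hypotenuse c = √(a² + b²) = √(219.04 + 193.21) = √412.25 ≈ 20.3039
    Area = ½·c·h_c  ⇒  h_c = 2·Area/c = 205.72/20.3039 ≈ 10.132

Area = 102.86, h_c = 10.13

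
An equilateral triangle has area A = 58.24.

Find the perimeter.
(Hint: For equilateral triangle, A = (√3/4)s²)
A = (√3/4)s²  ⇒  s² = 4A/√3 = 4·58.24/√3 = 232.96/1.73205 ≈ 134.5
s ≈ √134.5 ≈ 11.5974
Perimeter = 3s ≈ 3·11.5974 ≈ 34.7922

Perimeter = 34.79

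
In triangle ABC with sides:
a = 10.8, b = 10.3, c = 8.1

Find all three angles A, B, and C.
Law of cosines for each angle (a² = 116.64, b² = 106.09, c² = 65.61):
cos(A) = (b² + c² − a²)/(2bc) = (106.09 + 65.61 − 116.64)/(2·10.3·8.1) = 55.06/166.86 ≈ 0.329977  ⇒  A ≈ 70.7326°
cos(B) = (a² + c² − b²)/(2ac) = (116.64 + 65.61 − 106.09)/(2·10.8·8.1) = 76.16/174.96 ≈ 0.435299  ⇒  B ≈ 64.1956°
cos(C) = (a² + b² − c²)/(2ab) = (116.64 + 106.09 − 65.61)/(2·10.8·10.3) = 157.12/222.48 ≈ 0.706221  ⇒  C ≈ 45.0717°
Check: A + B + C ≈ 180°

A = 70.73°, B = 64.2°, C = 45.07°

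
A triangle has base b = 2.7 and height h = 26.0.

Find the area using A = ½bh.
A = ½·b·h = ½·2.7·26.0 = ½·70.2 = 35.1

Area = 35.1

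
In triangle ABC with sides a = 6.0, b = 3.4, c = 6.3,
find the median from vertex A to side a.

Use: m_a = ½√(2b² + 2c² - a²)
m_a = ½√(2·3.4² + 2·6.3² − 6.0²) = ½√(2·11.56 + 2·39.69 − 36) = ½√(23.12 + 79.38 − 36) = ½√66.5
√66.5 ≈ 8.15475, so m_a ≈ 4.07738

m_a = 4.077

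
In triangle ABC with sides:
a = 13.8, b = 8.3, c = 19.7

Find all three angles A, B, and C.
Law of cosines for each angle (a² = 190.44, b² = 68.89, c² = 388.09):
cos(A) = (b² + c² − a²)/(2bc) = (68.89 + 388.09 − 190.44)/(2·8.3·19.7) = 266.54/327.02 ≈ 0.815057  ⇒  A ≈ 35.407°
cos(B) = (a² + c² − b²)/(2ac) = (190.44 + 388.09 − 68.89)/(2·13.8·19.7) = 509.64/543.72 ≈ 0.937321  ⇒  B ≈ 20.3936°
cos(C) = (a² + b² − c²)/(2ab) = (190.44 + 68.89 − 388.09)/(2·13.8·8.3) = -128.76/229.08 ≈ -0.562074  ⇒  C ≈ 124.199°
Check: A + B + C ≈ 180°

A = 35.41°, B = 20.39°, C = 124.2°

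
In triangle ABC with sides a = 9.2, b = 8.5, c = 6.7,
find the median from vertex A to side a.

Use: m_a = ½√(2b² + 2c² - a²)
m_a = ½√(2·8.5² + 2·6.7² − 9.2²) = ½√(2·72.25 + 2·44.89 − 84.64) = ½√(144.5 + 89.78 − 84.64) = ½√149.64
√149.64 ≈ 12.2327, so m_a ≈ 6.11637

m_a = 6.116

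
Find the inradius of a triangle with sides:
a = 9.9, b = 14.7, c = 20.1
r = Area/s where s is the semi-perimeter.
s = (9.9 + 14.7 + 20.1)/2 = 44.7/2 = 22.35
Area = √(s(s−a)(s−b)(s−c)) = √(22.35·12.45·7.65·2.25) ≈ √4789.51 ≈ 69.2063
r ≈ 69.2063/22.35 ≈ 3.09648

r = 3.096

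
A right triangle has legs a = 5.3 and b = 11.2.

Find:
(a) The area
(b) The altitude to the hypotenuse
(a) The legs are perpendicular, so Area = ½·a·b = ½·5.3·11.2 = ½·59.36 = 29.68
(b) Hypotenuse c = √(a² + b²) = √(28.09 + 125.44) = √153.53 ≈ 12.3907
    Area = ½·c·h_c  ⇒  h_c = 2·Area/c = 59.36/12.3907 ≈ 4.79068

Area = 29.68, h_c = 4.791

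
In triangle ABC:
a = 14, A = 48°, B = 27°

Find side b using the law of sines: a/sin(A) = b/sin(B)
a/sin(A) = b/sin(B)  ⇒  b = a·sin(B)/sin(A) = 14·sin(27°)/sin(48°)
sin(27°) ≈ 0.45399, sin(48°) ≈ 0.743145
b ≈ 14·0.45399/0.743145 ≈ 6.35587/0.743145 ≈ 8.55266

b = 8.553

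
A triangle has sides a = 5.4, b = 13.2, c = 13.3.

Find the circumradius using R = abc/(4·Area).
First find the area with Heron's formula.
s = (5.4 + 13.2 + 13.3)/2 = 15.95
Area = √(s(s−a)(s−b)(s−c)) = √(15.95·10.55·2.75·2.65) ≈ √1226.29 ≈ 35.0184
abc = 5.4·13.2·13.3 = 948.024
R = abc/(4·Area) ≈ 948.024/(4·35.0184) = 948.024/140.073 ≈ 6.76805

R = 6.768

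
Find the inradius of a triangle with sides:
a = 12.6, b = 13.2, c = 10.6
r = Area/s where s is the semi-perimeter.
s = (12.6 + 13.2 + 10.6)/2 = 36.4/2 = 18.2
Area = √(s(s−a)(s−b)(s−c)) = √(18.2·5.6·5·7.6) ≈ √3872.96 ≈ 62.2331
r ≈ 62.2331/18.2 ≈ 3.4194

r = 3.419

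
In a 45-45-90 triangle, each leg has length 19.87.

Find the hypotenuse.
In a 45-45-90 triangle the sides are in ratio 1 : 1 : √2, so hypotenuse = leg·√2.
Hypotenuse = 19.87·√2 ≈ 19.87·1.41421 ≈ 28.1004

Hypotenuse = 19.87√2 = 28.1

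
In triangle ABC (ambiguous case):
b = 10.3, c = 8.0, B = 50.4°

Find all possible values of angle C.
b/sin(B) = c/sin(C)  ⇒  sin(C) = c·sin(B)/b = 8.0·sin(50.4°)/10.3
sin(50.4°) ≈ 0.770513
sin(C) ≈ 8.0·0.770513/10.3 ≈ 6.16411/10.3 ≈ 0.598457
Candidate 1: C₁ = arcsin(0.598457) ≈ 36.7595°  →  A = 180° − 50.4° − 36.7595° ≈ 92.8405° > 0, valid
Candidate 2: C₂ = 180° − C₁ ≈ 143.241°  →  A = 180° − 50.4° − 143.241° ≈ -13.6405° ≤ 0, not a valid triangle

C = 36.76° (one solution)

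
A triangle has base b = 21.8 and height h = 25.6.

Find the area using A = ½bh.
A = ½·b·h = ½·21.8·25.6 = ½·558.08 = 279.04

Area = 279.04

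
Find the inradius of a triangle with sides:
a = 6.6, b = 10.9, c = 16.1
r = Area/s where s is the semi-perimeter.
s = (6.6 + 10.9 + 16.1)/2 = 33.6/2 = 16.8
Area = √(s(s−a)(s−b)(s−c)) = √(16.8·10.2·5.9·0.7) ≈ √707.717 ≈ 26.6029
r ≈ 26.6029/16.8 ≈ 1.58351

r = 1.584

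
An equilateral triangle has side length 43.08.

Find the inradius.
r = Area/s with s the semi-perimeter.
Area = (√3/4)·43.08² = (√3/4)·1855.8864 ≈ 0.433013·1855.8864 ≈ 803.622
s = 3·43.08/2 = 64.62
r ≈ 803.622/64.62 ≈ 12.4361
(Equivalently r = side/(2√3) = 43.08/3.4641 ≈ 12.4361.)

r = 12.44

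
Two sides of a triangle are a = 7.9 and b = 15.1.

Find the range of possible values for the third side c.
Triangle inequality: |a − b| < c < a + b
|a − b| = |7.9 − 15.1| = 7.2
a + b = 7.9 + 15.1 = 23

7.2 < c < 23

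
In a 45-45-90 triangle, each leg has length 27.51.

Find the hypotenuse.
In a 45-45-90 triangle the sides are in ratio 1 : 1 : √2, so hypotenuse = leg·√2.
Hypotenuse = 27.51·√2 ≈ 27.51·1.41421 ≈ 38.905

Hypotenuse = 27.51√2 = 38.91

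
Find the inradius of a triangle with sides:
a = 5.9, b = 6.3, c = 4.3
r = Area/s where s is the semi-perimeter.
s = (5.9 + 6.3 + 4.3)/2 = 16.5/2 = 8.25
Area = √(s(s−a)(s−b)(s−c)) = √(8.25·2.35·1.95·3.95) ≈ √149.332 ≈ 12.2202
r ≈ 12.2202/8.25 ≈ 1.48123

r = 1.481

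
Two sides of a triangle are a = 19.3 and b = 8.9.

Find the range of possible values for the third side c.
Triangle inequality: |a − b| < c < a + b
|a − b| = |19.3 − 8.9| = 10.4
a + b = 19.3 + 8.9 = 28.2

10.4 < c < 28.2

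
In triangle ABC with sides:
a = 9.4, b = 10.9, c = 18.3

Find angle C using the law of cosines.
c² = a² + b² − 2ab·cos(C)  ⇒  cos(C) = (a² + b² − c²)/(2ab)
cos(C) = (9.4² + 10.9² − 18.3²)/(2·9.4·10.9) = (88.36 + 118.81 − 334.89)/204.92 = -127.72/204.92 ≈ -0.623268
C = arccos(-0.623268) ≈ 128.555°

C = 128.6°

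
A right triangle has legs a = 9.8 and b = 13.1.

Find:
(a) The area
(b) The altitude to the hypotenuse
(a) The legs are perpendicular, so Area = ½·a·b = ½·9.8·13.1 = ½·128.38 = 64.19
(b) Hypotenuse c = √(a² + b²) = √(96.04 + 171.61) = √267.65 ≈ 16.36
    Area = ½·c·h_c  ⇒  h_c = 2·Area/c = 128.38/16.36 ≈ 7.84718

Area = 64.19, h_c = 7.847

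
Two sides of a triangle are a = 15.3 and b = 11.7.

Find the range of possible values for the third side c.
Triangle inequality: |a − b| < c < a + b
|a − b| = |15.3 − 11.7| = 3.6
a + b = 15.3 + 11.7 = 27

3.6 < c < 27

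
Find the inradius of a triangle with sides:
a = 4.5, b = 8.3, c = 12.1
r = Area/s where s is the semi-perimeter.
s = (4.5 + 8.3 + 12.1)/2 = 24.9/2 = 12.45
Area = √(s(s−a)(s−b)(s−c)) = √(12.45·7.95·4.15·0.35) ≈ √143.765 ≈ 11.9902
r ≈ 11.9902/12.45 ≈ 0.963068

r = 0.9631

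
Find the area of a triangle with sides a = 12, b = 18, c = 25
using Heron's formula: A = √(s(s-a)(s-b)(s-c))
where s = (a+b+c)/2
s = (12 + 18 + 25)/2 = 55/2 = 27.5
s − a = 15.5, s − b = 9.5, s − c = 2.5
s(s−a)(s−b)(s−c) = 27.5·15.5·9.5·2.5 = 10123.4375
Area = √10123.4375 ≈ 100.615

s = 27.5, Area = 100.6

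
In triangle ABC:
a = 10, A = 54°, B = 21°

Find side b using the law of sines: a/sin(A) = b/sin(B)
a/sin(A) = b/sin(B)  ⇒  b = a·sin(B)/sin(A) = 10·sin(21°)/sin(54°)
sin(21°) ≈ 0.358368, sin(54°) ≈ 0.809017
b ≈ 10·0.358368/0.809017 ≈ 3.58368/0.809017 ≈ 4.42967

b = 4.43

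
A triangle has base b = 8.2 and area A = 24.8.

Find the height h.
A = ½·b·h  ⇒  h = 2A/b = 2·24.8/8.2 = 49.6/8.2 ≈ 6.04878

h = 6.049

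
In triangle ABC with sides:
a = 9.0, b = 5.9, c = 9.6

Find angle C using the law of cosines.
c² = a² + b² − 2ab·cos(C)  ⇒  cos(C) = (a² + b² − c²)/(2ab)
cos(C) = (9.0² + 5.9² − 9.6²)/(2·9.0·5.9) = (81 + 34.81 − 92.16)/106.2 = 23.65/106.2 ≈ 0.222693
C = arccos(0.222693) ≈ 77.1327°

C = 77.13°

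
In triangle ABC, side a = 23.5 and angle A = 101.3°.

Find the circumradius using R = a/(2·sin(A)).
R = a/(2·sin(A)) = 23.5/(2·sin(101.3°))
sin(101.3°) ≈ 0.980615
R ≈ 23.5/(2·0.980615) = 23.5/1.96123 ≈ 11.9823

R = 11.98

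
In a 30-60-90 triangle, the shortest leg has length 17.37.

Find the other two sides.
In a 30-60-90 triangle the sides are in ratio 1 : √3 : 2 (short leg : long leg : hypotenuse).
Long leg = 17.37·√3 ≈ 17.37·1.73205 ≈ 30.0857
Hypotenuse = 2·17.37 = 34.74

Long leg = 17.37√3 = 30.09, Hypotenuse = 34.74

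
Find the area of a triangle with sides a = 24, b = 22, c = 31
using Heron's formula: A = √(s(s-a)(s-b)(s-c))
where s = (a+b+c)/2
s = (24 + 22 + 31)/2 = 77/2 = 38.5
s − a = 14.5, s − b = 16.5, s − c = 7.5
s(s−a)(s−b)(s−c) = 38.5·14.5·16.5·7.5 = 69083.4375
Area = √69083.4375 ≈ 262.837

s = 38.5, Area = 262.8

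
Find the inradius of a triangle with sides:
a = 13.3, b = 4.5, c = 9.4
r = Area/s where s is the semi-perimeter.
s = (13.3 + 4.5 + 9.4)/2 = 27.2/2 = 13.6
Area = √(s(s−a)(s−b)(s−c)) = √(13.6·0.3·9.1·4.2) ≈ √155.938 ≈ 12.4875
r ≈ 12.4875/13.6 ≈ 0.918198

r = 0.9182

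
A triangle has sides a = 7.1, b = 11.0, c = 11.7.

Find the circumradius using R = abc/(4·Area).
First find the area with Heron's formula.
s = (7.1 + 11.0 + 11.7)/2 = 14.9
Area = √(s(s−a)(s−b)(s−c)) = √(14.9·7.8·3.9·3.2) ≈ √1450.43 ≈ 38.0845
abc = 7.1·11.0·11.7 = 913.77
R = abc/(4·Area) ≈ 913.77/(4·38.0845) = 913.77/152.338 ≈ 5.99831

R = 5.998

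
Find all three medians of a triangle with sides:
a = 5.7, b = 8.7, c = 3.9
Median formula: m_a = ½√(2b² + 2c² − a²) (and cyclically). a² = 32.49, b² = 75.69, c² = 15.21.
m_a = ½√(2·75.69 + 2·15.21 − 32.49) = ½√149.31 ≈ ½·12.2192 ≈ 6.10962
m_b = ½√(2·32.49 + 2·15.21 − 75.69) = ½√19.71 ≈ ½·4.43959 ≈ 2.2198
m_c = ½√(2·32.49 + 2·75.69 − 15.21) = ½√201.15 ≈ ½·14.1827 ≈ 7.09137

m_a = 6.11, m_b = 2.22, m_c = 7.091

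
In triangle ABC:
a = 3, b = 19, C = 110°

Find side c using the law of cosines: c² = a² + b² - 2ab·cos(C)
c² = 3² + 19² − 2·3·19·cos(110°)
cos(110°) ≈ -0.34202
c² ≈ 9 + 361 − 114·(-0.34202) ≈ 370 + 38.9903 ≈ 408.99
c ≈ √408.99 ≈ 20.2235

c = 20.22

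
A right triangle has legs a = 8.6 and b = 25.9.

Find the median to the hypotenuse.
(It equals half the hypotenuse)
Hypotenuse c = √(a² + b²) = √(73.96 + 670.81) = √744.77 ≈ 27.2905
Median to hypotenuse = c/2 ≈ 27.2905/2 ≈ 13.6452

Median = 13.65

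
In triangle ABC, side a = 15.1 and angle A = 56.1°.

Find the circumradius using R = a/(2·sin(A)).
R = a/(2·sin(A)) = 15.1/(2·sin(56.1°))
sin(56.1°) ≈ 0.830012
R ≈ 15.1/(2·0.830012) = 15.1/1.66002 ≈ 9.09625

R = 9.096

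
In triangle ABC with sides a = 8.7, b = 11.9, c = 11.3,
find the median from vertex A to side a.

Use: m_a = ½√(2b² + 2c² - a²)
m_a = ½√(2·11.9² + 2·11.3² − 8.7²) = ½√(2·141.61 + 2·127.69 − 75.69) = ½√(283.22 + 255.38 − 75.69) = ½√462.91
√462.91 ≈ 21.5153, so m_a ≈ 10.7577

m_a = 10.76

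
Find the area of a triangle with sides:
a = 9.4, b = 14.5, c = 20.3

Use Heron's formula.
s = (9.4 + 14.5 + 20.3)/2 = 44.2/2 = 22.1
s − a = 12.7, s − b = 7.6, s − c = 1.8
s(s−a)(s−b)(s−c) = 22.1·12.7·7.6·1.8 ≈ 3839.57
Area = √3839.57 ≈ 61.9642

Area = 61.96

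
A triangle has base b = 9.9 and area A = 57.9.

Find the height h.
A = ½·b·h  ⇒  h = 2A/b = 2·57.9/9.9 = 115.8/9.9 ≈ 11.697

h = 11.7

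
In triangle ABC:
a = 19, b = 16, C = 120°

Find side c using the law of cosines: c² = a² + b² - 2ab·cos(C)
c² = 19² + 16² − 2·19·16·cos(120°)
cos(120°) ≈ -0.5
c² ≈ 361 + 256 − 608·(-0.5) ≈ 617 + 304 ≈ 921
c ≈ √921 ≈ 30.348

c = 30.35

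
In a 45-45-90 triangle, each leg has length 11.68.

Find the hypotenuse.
In a 45-45-90 triangle the sides are in ratio 1 : 1 : √2, so hypotenuse = leg·√2.
Hypotenuse = 11.68·√2 ≈ 11.68·1.41421 ≈ 16.518

Hypotenuse = 11.68√2 = 16.52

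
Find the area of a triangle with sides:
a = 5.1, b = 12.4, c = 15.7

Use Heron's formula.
s = (5.1 + 12.4 + 15.7)/2 = 33.2/2 = 16.6
s − a = 11.5, s − b = 4.2, s − c = 0.9
s(s−a)(s−b)(s−c) = 16.6·11.5·4.2·0.9 ≈ 721.602
Area = √721.602 ≈ 26.8627

Area = 26.86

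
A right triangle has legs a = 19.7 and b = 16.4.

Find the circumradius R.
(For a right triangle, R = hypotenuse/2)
Hypotenuse c = √(a² + b²) = √(388.09 + 268.96) = √657.05 ≈ 25.633
R = c/2 ≈ 25.633/2 ≈ 12.8165

R = 12.82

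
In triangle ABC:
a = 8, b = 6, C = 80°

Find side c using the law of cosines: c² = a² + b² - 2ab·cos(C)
c² = 8² + 6² − 2·8·6·cos(80°)
cos(80°) ≈ 0.173648
c² ≈ 64 + 36 − 96·(0.173648) ≈ 100 − 16.6702 ≈ 83.3298
c ≈ √83.3298 ≈ 9.12851

c = 9.129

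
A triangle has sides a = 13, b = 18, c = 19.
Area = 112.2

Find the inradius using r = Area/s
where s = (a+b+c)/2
s = (13 + 18 + 19)/2 = 50/2 = 25
r = Area/s = 112.2/25 ≈ 4.488

r = 4.488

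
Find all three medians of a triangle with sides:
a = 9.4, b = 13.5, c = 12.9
Median formula: m_a = ½√(2b² + 2c² − a²) (and cyclically). a² = 88.36, b² = 182.25, c² = 166.41.
m_a = ½√(2·182.25 + 2·166.41 − 88.36) = ½√608.96 ≈ ½·24.6771 ≈ 12.3386
m_b = ½√(2·88.36 + 2·166.41 − 182.25) = ½√327.29 ≈ ½·18.0912 ≈ 9.04558
m_c = ½√(2·88.36 + 2·182.25 − 166.41) = ½√374.81 ≈ ½·19.36 ≈ 9.68001

m_a = 12.34, m_b = 9.046, m_c = 9.68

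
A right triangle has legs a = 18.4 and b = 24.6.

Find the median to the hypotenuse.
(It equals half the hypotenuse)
Hypotenuse c = √(a² + b²) = √(338.56 + 605.16) = √943.72 ≈ 30.72
Median to hypotenuse = c/2 ≈ 30.72/2 ≈ 15.36

Median = 15.36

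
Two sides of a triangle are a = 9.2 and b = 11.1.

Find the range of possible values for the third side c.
Triangle inequality: |a − b| < c < a + b
|a − b| = |9.2 − 11.1| = 1.9
a + b = 9.2 + 11.1 = 20.3

1.9 < c < 20.3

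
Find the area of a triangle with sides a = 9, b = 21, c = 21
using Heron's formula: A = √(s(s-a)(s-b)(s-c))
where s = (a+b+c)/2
s = (9 + 21 + 21)/2 = 51/2 = 25.5
s − a = 16.5, s − b = 4.5, s − c = 4.5
s(s−a)(s−b)(s−c) = 25.5·16.5·4.5·4.5 = 8520.1875
Area = √8520.1875 ≈ 92.3049

s = 25.5, Area = 92.3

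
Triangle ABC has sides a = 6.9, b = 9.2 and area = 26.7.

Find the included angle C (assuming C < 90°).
Area = ½·a·b·sin(C)  ⇒  sin(C) = 2·Area/(a·b) = 2·26.7/(6.9·9.2) = 53.4/63.48 ≈ 0.84121
C = arcsin(0.84121) ≈ 57.2681° (taking the acute solution since C < 90°)

C = 57.27°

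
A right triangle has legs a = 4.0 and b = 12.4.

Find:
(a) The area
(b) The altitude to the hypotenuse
(a) The legs are perpendicular, so Area = ½·a·b = ½·4.0·12.4 = ½·49.6 = 24.8
(b) Hypotenuse c = √(a² + b²) = √(16 + 153.76) = √169.76 ≈ 13.0292
    Area = ½·c·h_c  ⇒  h_c = 2·Area/c = 49.6/13.0292 ≈ 3.80683

Area = 24.8, h_c = 3.807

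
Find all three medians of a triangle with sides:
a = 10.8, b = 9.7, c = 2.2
Median formula: m_a = ½√(2b² + 2c² − a²) (and cyclically). a² = 116.64, b² = 94.09, c² = 4.84.
m_a = ½√(2·94.09 + 2·4.84 − 116.64) = ½√81.22 ≈ ½·9.01221 ≈ 4.50611
m_b = ½√(2·116.64 + 2·4.84 − 94.09) = ½√148.87 ≈ ½·12.2012 ≈ 6.10061
m_c = ½√(2·116.64 + 2·94.09 − 4.84) = ½√416.62 ≈ ½·20.4113 ≈ 10.2056

m_a = 4.506, m_b = 6.101, m_c = 10.21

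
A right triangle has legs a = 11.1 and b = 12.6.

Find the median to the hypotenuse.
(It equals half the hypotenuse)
Hypotenuse c = √(a² + b²) = √(123.21 + 158.76) = √281.97 ≈ 16.792
Median to hypotenuse = c/2 ≈ 16.792/2 ≈ 8.39598

Median = 8.396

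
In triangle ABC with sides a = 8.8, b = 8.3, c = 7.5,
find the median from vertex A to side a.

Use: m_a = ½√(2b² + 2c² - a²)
m_a = ½√(2·8.3² + 2·7.5² − 8.8²) = ½√(2·68.89 + 2·56.25 − 77.44) = ½√(137.78 + 112.5 − 77.44) = ½√172.84
√172.84 ≈ 13.1469, so m_a ≈ 6.57343

m_a = 6.573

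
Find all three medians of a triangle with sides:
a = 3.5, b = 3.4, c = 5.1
Median formula: m_a = ½√(2b² + 2c² − a²) (and cyclically). a² = 12.25, b² = 11.56, c² = 26.01.
m_a = ½√(2·11.56 + 2·26.01 − 12.25) = ½√62.89 ≈ ½·7.93032 ≈ 3.96516
m_b = ½√(2·12.25 + 2·26.01 − 11.56) = ½√64.96 ≈ ½·8.05978 ≈ 4.02989
m_c = ½√(2·12.25 + 2·11.56 − 26.01) = ½√21.61 ≈ ½·4.64866 ≈ 2.32433

m_a = 3.965, m_b = 4.03, m_c = 2.324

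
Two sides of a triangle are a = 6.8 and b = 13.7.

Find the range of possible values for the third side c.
Triangle inequality: |a − b| < c < a + b
|a − b| = |6.8 − 13.7| = 6.9
a + b = 6.8 + 13.7 = 20.5

6.9 < c < 20.5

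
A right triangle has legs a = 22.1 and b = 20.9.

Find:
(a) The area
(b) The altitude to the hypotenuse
(a) The legs are perpendicular, so Area = ½·a·b = ½·22.1·20.9 = ½·461.89 = 230.945
(b) Hypotenuse c = √(a² + b²) = √(488.41 + 436.81) = √925.22 ≈ 30.4174
    Area = ½·c·h_c  ⇒  h_c = 2·Area/c = 461.89/30.4174 ≈ 15.185

Area = 230.945, h_c = 15.19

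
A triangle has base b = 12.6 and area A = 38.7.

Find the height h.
A = ½·b·h  ⇒  h = 2A/b = 2·38.7/12.6 = 77.4/12.6 ≈ 6.14286

h = 6.143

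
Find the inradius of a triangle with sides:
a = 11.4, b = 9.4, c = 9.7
r = Area/s where s is the semi-perimeter.
s = (11.4 + 9.4 + 9.7)/2 = 30.5/2 = 15.25
Area = √(s(s−a)(s−b)(s−c)) = √(15.25·3.85·5.85·5.55) ≈ √1906.25 ≈ 43.6606
r ≈ 43.6606/15.25 ≈ 2.86299

r = 2.863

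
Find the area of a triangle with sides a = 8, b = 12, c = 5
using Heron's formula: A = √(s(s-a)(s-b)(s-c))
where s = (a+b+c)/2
s = (8 + 12 + 5)/2 = 25/2 = 12.5
s − a = 4.5, s − b = 0.5, s − c = 7.5
s(s−a)(s−b)(s−c) = 12.5·4.5·0.5·7.5 = 210.9375
Area = √210.9375 ≈ 14.5237

s = 12.5, Area = 14.52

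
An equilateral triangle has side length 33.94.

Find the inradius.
r = Area/s with s the semi-perimeter.
Area = (√3/4)·33.94² = (√3/4)·1151.9236 ≈ 0.433013·1151.9236 ≈ 498.798
s = 3·33.94/2 = 50.91
r ≈ 498.798/50.91 ≈ 9.79763
(Equivalently r = side/(2√3) = 33.94/3.4641 ≈ 9.79763.)

r = 9.798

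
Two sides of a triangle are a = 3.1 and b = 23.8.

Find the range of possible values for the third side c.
Triangle inequality: |a − b| < c < a + b
|a − b| = |3.1 − 23.8| = 20.7
a + b = 3.1 + 23.8 = 26.9

20.7 < c < 26.9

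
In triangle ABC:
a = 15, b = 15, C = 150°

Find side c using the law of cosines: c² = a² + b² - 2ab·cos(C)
c² = 15² + 15² − 2·15·15·cos(150°)
cos(150°) ≈ -0.866025
c² ≈ 225 + 225 − 450·(-0.866025) ≈ 450 + 389.711 ≈ 839.711
c ≈ √839.711 ≈ 28.9778

c = 28.98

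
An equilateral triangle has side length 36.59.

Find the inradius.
r = Area/s with s the semi-perimeter.
Area = (√3/4)·36.59² = (√3/4)·1338.8281 ≈ 0.433013·1338.8281 ≈ 579.73
s = 3·36.59/2 = 54.885
r ≈ 579.73/54.885 ≈ 10.5626
(Equivalently r = side/(2√3) = 36.59/3.4641 ≈ 10.5626.)

r = 10.56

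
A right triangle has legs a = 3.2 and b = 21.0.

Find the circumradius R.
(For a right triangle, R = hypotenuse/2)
Hypotenuse c = √(a² + b²) = √(10.24 + 441) = √451.24 ≈ 21.2424
R = c/2 ≈ 21.2424/2 ≈ 10.6212

R = 10.62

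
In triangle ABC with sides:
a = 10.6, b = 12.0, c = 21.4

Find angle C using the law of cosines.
c² = a² + b² − 2ab·cos(C)  ⇒  cos(C) = (a² + b² − c²)/(2ab)
cos(C) = (10.6² + 12.0² − 21.4²)/(2·10.6·12.0) = (112.36 + 144 − 457.96)/254.4 = -201.6/254.4 ≈ -0.792453
C = arccos(-0.792453) ≈ 142.415°

C = 142.4°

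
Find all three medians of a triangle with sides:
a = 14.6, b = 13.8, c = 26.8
Median formula: m_a = ½√(2b² + 2c² − a²) (and cyclically). a² = 213.16, b² = 190.44, c² = 718.24.
m_a = ½√(2·190.44 + 2·718.24 − 213.16) = ½√1604.2 ≈ ½·40.0525 ≈ 20.0262
m_b = ½√(2·213.16 + 2·718.24 − 190.44) = ½√1672.36 ≈ ½·40.8945 ≈ 20.4472
m_c = ½√(2·213.16 + 2·190.44 − 718.24) = ½√88.96 ≈ ½·9.43186 ≈ 4.71593

m_a = 20.03, m_b = 20.45, m_c = 4.716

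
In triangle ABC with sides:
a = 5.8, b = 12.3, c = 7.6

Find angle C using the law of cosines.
c² = a² + b² − 2ab·cos(C)  ⇒  cos(C) = (a² + b² − c²)/(2ab)
cos(C) = (5.8² + 12.3² − 7.6²)/(2·5.8·12.3) = (33.64 + 151.29 − 57.76)/142.68 = 127.17/142.68 ≈ 0.891295
C = arccos(0.891295) ≈ 26.9635°

C = 26.96°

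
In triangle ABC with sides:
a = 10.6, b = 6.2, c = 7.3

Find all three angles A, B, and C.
Law of cosines for each angle (a² = 112.36, b² = 38.44, c² = 53.29):
cos(A) = (b² + c² − a²)/(2bc) = (38.44 + 53.29 − 112.36)/(2·6.2·7.3) = -20.63/90.52 ≈ -0.227905  ⇒  A ≈ 103.174°
cos(B) = (a² + c² − b²)/(2ac) = (112.36 + 53.29 − 38.44)/(2·10.6·7.3) = 127.21/154.76 ≈ 0.821982  ⇒  B ≈ 34.7163°
cos(C) = (a² + b² − c²)/(2ab) = (112.36 + 38.44 − 53.29)/(2·10.6·6.2) = 97.51/131.44 ≈ 0.741859  ⇒  C ≈ 42.1099°
Check: A + B + C ≈ 180°

A = 103.2°, B = 34.72°, C = 42.11°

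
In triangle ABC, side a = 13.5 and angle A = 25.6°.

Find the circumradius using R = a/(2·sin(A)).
R = a/(2·sin(A)) = 13.5/(2·sin(25.6°))
sin(25.6°) ≈ 0.432086
R ≈ 13.5/(2·0.432086) = 13.5/0.864171 ≈ 15.6219

R = 15.62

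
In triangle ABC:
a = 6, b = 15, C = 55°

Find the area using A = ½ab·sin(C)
A = ½·a·b·sin(C) = ½·6·15·sin(55°)
sin(55°) ≈ 0.819152
A ≈ ½·90·0.819152 = 45·0.819152 ≈ 36.8618

Area = 36.86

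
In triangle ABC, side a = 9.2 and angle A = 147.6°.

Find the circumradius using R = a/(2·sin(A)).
R = a/(2·sin(A)) = 9.2/(2·sin(147.6°))
sin(147.6°) ≈ 0.535827
R ≈ 9.2/(2·0.535827) = 9.2/1.07165 ≈ 8.58486

R = 8.585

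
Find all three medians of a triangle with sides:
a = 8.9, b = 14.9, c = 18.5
Median formula: m_a = ½√(2b² + 2c² − a²) (and cyclically). a² = 79.21, b² = 222.01, c² = 342.25.
m_a = ½√(2·222.01 + 2·342.25 − 79.21) = ½√1049.31 ≈ ½·32.3931 ≈ 16.1965
m_b = ½√(2·79.21 + 2·342.25 − 222.01) = ½√620.91 ≈ ½·24.9181 ≈ 12.459
m_c = ½√(2·79.21 + 2·222.01 − 342.25) = ½√260.19 ≈ ½·16.1304 ≈ 8.0652

m_a = 16.2, m_b = 12.46, m_c = 8.065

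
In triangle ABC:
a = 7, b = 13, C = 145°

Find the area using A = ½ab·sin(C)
A = ½·a·b·sin(C) = ½·7·13·sin(145°)
sin(145°) ≈ 0.573576
A ≈ ½·91·0.573576 = 45.5·0.573576 ≈ 26.0977

Area = 26.1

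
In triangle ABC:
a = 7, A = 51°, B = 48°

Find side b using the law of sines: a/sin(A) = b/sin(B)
a/sin(A) = b/sin(B)  ⇒  b = a·sin(B)/sin(A) = 7·sin(48°)/sin(51°)
sin(48°) ≈ 0.743145, sin(51°) ≈ 0.777146
b ≈ 7·0.743145/0.777146 ≈ 5.20201/0.777146 ≈ 6.69374

b = 6.694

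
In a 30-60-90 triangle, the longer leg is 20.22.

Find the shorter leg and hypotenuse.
In a 30-60-90 triangle the sides are in ratio 1 : √3 : 2, so short leg = long leg/√3 and hypotenuse = 2·(short leg).
Short leg = 20.22/√3 ≈ 20.22/1.73205 ≈ 11.674
Hypotenuse = 2·11.674 ≈ 23.348

Short leg = 11.67, Hypotenuse = 23.35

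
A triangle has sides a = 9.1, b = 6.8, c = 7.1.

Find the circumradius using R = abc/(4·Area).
First find the area with Heron's formula.
s = (9.1 + 6.8 + 7.1)/2 = 11.5
Area = √(s(s−a)(s−b)(s−c)) = √(11.5·2.4·4.7·4.4) ≈ √570.768 ≈ 23.8908
abc = 9.1·6.8·7.1 = 439.348
R = abc/(4·Area) ≈ 439.348/(4·23.8908) = 439.348/95.563 ≈ 4.59747

R = 4.597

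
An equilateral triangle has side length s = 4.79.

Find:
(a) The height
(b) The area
(a) The height splits the triangle into two 30-60-90 halves: h = s·√3/2 = 4.79·1.73205/2 ≈ 8.29652/2 ≈ 4.14826
(b) Area = (√3/4)·s² = (√3/4)·4.79² = (√3/4)·22.9441 ≈ 0.433013·22.9441 ≈ 9.93509

Height = 4.148, Area = 9.935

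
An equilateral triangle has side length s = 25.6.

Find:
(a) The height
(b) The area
(a) The height splits the triangle into two 30-60-90 halves: h = s·√3/2 = 25.6·1.73205/2 ≈ 44.3405/2 ≈ 22.1703
(b) Area = (√3/4)·s² = (√3/4)·25.6² = (√3/4)·655.36 ≈ 0.433013·655.36 ≈ 283.779

Height = 22.17, Area = 283.8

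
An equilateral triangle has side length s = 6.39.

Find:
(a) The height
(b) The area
(a) The height splits the triangle into two 30-60-90 halves: h = s·√3/2 = 6.39·1.73205/2 ≈ 11.0678/2 ≈ 5.5339
(b) Area = (√3/4)·s² = (√3/4)·6.39² = (√3/4)·40.8321 ≈ 0.433013·40.8321 ≈ 17.6808

Height = 5.534, Area = 17.68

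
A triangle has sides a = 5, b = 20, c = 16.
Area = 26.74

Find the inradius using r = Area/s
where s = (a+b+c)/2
s = (5 + 20 + 16)/2 = 41/2 = 20.5
r = Area/s = 26.74/20.5 ≈ 1.30439

r = 1.304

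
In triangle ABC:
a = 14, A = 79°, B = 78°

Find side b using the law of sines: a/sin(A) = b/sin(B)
a/sin(A) = b/sin(B)  ⇒  b = a·sin(B)/sin(A) = 14·sin(78°)/sin(79°)
sin(78°) ≈ 0.978148, sin(79°) ≈ 0.981627
b ≈ 14·0.978148/0.981627 ≈ 13.6941/0.981627 ≈ 13.9504

b = 13.95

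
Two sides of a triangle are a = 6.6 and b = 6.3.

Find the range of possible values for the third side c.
Triangle inequality: |a − b| < c < a + b
|a − b| = |6.6 − 6.3| = 0.3
a + b = 6.6 + 6.3 = 12.9

0.3 < c < 12.9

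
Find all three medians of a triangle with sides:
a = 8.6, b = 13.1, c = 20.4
Median formula: m_a = ½√(2b² + 2c² − a²) (and cyclically). a² = 73.96, b² = 171.61, c² = 416.16.
m_a = ½√(2·171.61 + 2·416.16 − 73.96) = ½√1101.58 ≈ ½·33.1901 ≈ 16.595
m_b = ½√(2·73.96 + 2·416.16 − 171.61) = ½√808.63 ≈ ½·28.4364 ≈ 14.2182
m_c = ½√(2·73.96 + 2·171.61 − 416.16) = ½√74.98 ≈ ½·8.6591 ≈ 4.32955

m_a = 16.6, m_b = 14.22, m_c = 4.33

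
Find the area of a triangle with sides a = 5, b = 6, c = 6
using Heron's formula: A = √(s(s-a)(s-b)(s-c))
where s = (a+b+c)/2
s = (5 + 6 + 6)/2 = 17/2 = 8.5
s − a = 3.5, s − b = 2.5, s − c = 2.5
s(s−a)(s−b)(s−c) = 8.5·3.5·2.5·2.5 = 185.9375
Area = √185.9375 ≈ 13.6359

s = 8.5, Area = 13.64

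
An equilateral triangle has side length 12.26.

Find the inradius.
r = Area/s with s the semi-perimeter.
Area = (√3/4)·12.26² = (√3/4)·150.3076 ≈ 0.433013·150.3076 ≈ 65.0851
s = 3·12.26/2 = 18.39
r ≈ 65.0851/18.39 ≈ 3.53916
(Equivalently r = side/(2√3) = 12.26/3.4641 ≈ 3.53916.)

r = 3.539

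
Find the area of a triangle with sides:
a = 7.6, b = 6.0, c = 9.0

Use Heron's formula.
s = (7.6 + 6.0 + 9.0)/2 = 22.6/2 = 11.3
s − a = 3.7, s − b = 5.3, s − c = 2.3
s(s−a)(s−b)(s−c) = 11.3·3.7·5.3·2.3 ≈ 509.664
Area = √509.664 ≈ 22.5757

Area = 22.58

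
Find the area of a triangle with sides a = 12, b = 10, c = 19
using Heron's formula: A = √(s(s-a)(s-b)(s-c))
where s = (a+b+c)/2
s = (12 + 10 + 19)/2 = 41/2 = 20.5
s − a = 8.5, s − b = 10.5, s − c = 1.5
s(s−a)(s−b)(s−c) = 20.5·8.5·10.5·1.5 = 2744.4375
Area = √2744.4375 ≈ 52.3874

s = 20.5, Area = 52.39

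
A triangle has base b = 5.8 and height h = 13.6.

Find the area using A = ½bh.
A = ½·b·h = ½·5.8·13.6 = ½·78.88 = 39.44

Area = 39.44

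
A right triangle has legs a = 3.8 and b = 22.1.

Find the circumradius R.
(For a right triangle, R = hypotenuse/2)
Hypotenuse c = √(a² + b²) = √(14.44 + 488.41) = √502.85 ≈ 22.4243
R = c/2 ≈ 22.4243/2 ≈ 11.2122

R = 11.21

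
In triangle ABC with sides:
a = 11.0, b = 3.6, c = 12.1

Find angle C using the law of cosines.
c² = a² + b² − 2ab·cos(C)  ⇒  cos(C) = (a² + b² − c²)/(2ab)
cos(C) = (11.0² + 3.6² − 12.1²)/(2·11.0·3.6) = (121 + 12.96 − 146.41)/79.2 = -12.45/79.2 ≈ -0.157197
C = arccos(-0.157197) ≈ 99.0442°

C = 99.04°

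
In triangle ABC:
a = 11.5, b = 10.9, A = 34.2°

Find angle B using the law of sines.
a/sin(A) = b/sin(B)  ⇒  sin(B) = b·sin(A)/a = 10.9·sin(34.2°)/11.5
sin(34.2°) ≈ 0.562083
sin(B) ≈ 10.9·0.562083/11.5 ≈ 6.12671/11.5 ≈ 0.532757
B = arcsin(0.532757) ≈ 32.1919°
(Since b ≤ a we need B ≤ A, so the obtuse alternative 180° − 32.1919° ≈ 147.808° is rejected.)

B = 32.19°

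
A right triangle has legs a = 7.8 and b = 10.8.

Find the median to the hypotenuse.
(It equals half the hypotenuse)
Hypotenuse c = √(a² + b²) = √(60.84 + 116.64) = √177.48 ≈ 13.3222
Median to hypotenuse = c/2 ≈ 13.3222/2 ≈ 6.66108

Median = 6.661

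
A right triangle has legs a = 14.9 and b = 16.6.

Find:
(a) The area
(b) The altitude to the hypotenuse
(a) The legs are perpendicular, so Area = ½·a·b = ½·14.9·16.6 = ½·247.34 = 123.67
(b) Hypotenuse c = √(a² + b²) = √(222.01 + 275.56) = √497.57 ≈ 22.3063
    Area = ½·c·h_c  ⇒  h_c = 2·Area/c = 247.34/22.3063 ≈ 11.0884

Area = 123.67, h_c = 11.09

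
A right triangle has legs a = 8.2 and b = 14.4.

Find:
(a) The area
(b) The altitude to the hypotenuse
(a) The legs are perpendicular, so Area = ½·a·b = ½·8.2·14.4 = ½·118.08 = 59.04
(b) Hypotenuse c = √(a² + b²) = √(67.24 + 207.36) = √274.6 ≈ 16.5711
    Area = ½·c·h_c  ⇒  h_c = 2·Area/c = 118.08/16.5711 ≈ 7.12568

Area = 59.04, h_c = 7.126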